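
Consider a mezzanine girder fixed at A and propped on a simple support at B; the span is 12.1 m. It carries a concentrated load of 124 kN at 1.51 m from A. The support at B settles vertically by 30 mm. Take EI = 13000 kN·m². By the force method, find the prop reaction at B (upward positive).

Remove the prop at B; the released (primary) structure is a cantilever built in at A.
Primary-structure tip deflection at B by superposition:
  point load 124 at a = 1.51: Pa²(3L − a)/(6EI) = 1639/EI
Tip deflection under a unit load at B: L³/(3EI) = 590.5/EI.
With EI = 13000 kN·m²: δ_0 = 0.12611 m and δ_{BB} = 0.045425 m/kN.
Compatibility — the beam at B must follow the support down by 0.03 m: δ_0 − R_B·δ_{BB} = 0.03, so R_B = (0.12611 − 0.03)/0.045425 = 2.116 kN.

R_B = 2.116 kN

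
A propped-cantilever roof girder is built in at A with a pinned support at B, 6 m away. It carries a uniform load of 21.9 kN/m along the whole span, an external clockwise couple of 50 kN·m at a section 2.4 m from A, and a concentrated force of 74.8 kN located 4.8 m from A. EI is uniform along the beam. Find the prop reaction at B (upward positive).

R_B = 109.9 kN

Remove the prop at B; the released (primary) structure is a cantilever built in at A.
Downward deflection at the released point B due to the loads:
  UDL 21.9: wL⁴/(8EI) = 3548/EI
  clockwise couple 50 at a = 2.4: M₀a(2L − a)/(2EI) = 576/EI
  point load 74.8 at a = 4.8: Pa²(3L − a)/(6EI) = 3791/EI
  δ_0 = 7915/EI
Flexibility coefficient — unit upward force at B: δ_{BB} = L³/(3EI) = 72/EI.
The prop prevents deflection at B: R_B = δ_0/δ_{BB} = 7915/72 = 109.9 kN.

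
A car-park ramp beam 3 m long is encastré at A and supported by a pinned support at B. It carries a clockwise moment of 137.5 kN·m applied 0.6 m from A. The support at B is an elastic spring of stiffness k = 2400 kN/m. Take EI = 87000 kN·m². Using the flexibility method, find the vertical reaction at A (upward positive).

Release the roller at B. Primary structure: cantilever fixed at A.
Primary-structure tip deflection at B by superposition:
  clockwise couple 137.5 at a = 0.6: M₀a(2L − a)/(2EI) = 222.8/EI
Flexibility coefficient — unit upward force at B: δ_{BB} = L³/(3EI) = 9/EI.
With EI = 87000 kN·m²: δ_0 = 0.00256 m and δ_{BB} = 0.000103 m/kN.
Compatibility — the spring shortens by R_B/k under the reaction it provides: δ_0 − R_B·δ_{BB} = R_B/k. With 1/k = 0.000417 m/kN, R_B = δ_0 / (δ_{BB} + 1/k) = 0.00256 / (0.000103 + 0.000417) = 4.923 kN.
Vertical equilibrium: R_A = ΣP − R_B = 0 − 4.923 = -4.923 kN.

R_A = -4.923 kN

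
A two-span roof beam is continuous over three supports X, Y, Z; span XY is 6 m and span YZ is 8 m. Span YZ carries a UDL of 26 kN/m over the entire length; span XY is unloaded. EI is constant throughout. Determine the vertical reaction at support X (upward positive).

R_X = -19.81 kN

Insert a hinge at Y; M_Y is the redundant, and each span becomes simply supported.
Discontinuity in slope at Y on the released structure — sum the simple-span end rotations:
  span YZ: UDL 26: wL³/(24EI) = 554.7/EI
  relative rotation θ_0 = (0 + 554.7)/EI = 554.7/EI
A unit hogging moment at Y produces rotation L₁/(3EI) + L₂/(3EI) = 4.667/EI.
Compatibility: M_Y·(L₁+L₂)/(3EI) = θ_0, giving M_Y = 118.9 kN·m (hogging).
Span XY, ΣM about X with M_Y applied at Y: R_Y^{XY}·6 = 0 + 118.9, so R_Y^{XY} = 19.81 kN and R_X = 0 − 19.81 = -19.81 kN.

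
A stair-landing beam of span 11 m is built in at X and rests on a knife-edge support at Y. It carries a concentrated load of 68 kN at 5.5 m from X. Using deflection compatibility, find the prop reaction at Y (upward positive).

R_Y = 21.25 kN

Choose R_Y as the redundant. The primary structure is the cantilever fixed at X.
Primary-structure tip deflection at Y by superposition:
  point load 68 at a = 5.5: Pa²(3L − a)/(6EI) = 9428/EI
Flexibility coefficient — unit upward force at Y: δ_{YY} = L³/(3EI) = 443.7/EI.
The prop prevents deflection at Y: R_Y = δ_0/δ_{YY} = 9428/443.7 = 21.25 kN.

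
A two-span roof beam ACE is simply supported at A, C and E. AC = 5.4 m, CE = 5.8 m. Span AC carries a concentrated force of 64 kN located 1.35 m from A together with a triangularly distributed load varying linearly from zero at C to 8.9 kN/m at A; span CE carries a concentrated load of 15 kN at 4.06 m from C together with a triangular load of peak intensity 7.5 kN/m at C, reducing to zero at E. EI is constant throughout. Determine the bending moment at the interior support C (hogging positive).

Release continuity at C by inserting a hinge; the redundant is the internal moment M_C. The primary structure is two simply-supported spans AC and CE.
Rotations at C on the released spans (each span's end-slope, ×1/EI):
  span AC: point load 64 at a = 1.35: Pab(L + a)/(6LEI) = 72.9/EI
  span AC: triangular load, peak 8.9: 7w₀L³/(360EI) = 27.25/EI
  span CE: point load 15 at a = 4.06: Pab(L + b)/(6LEI) = 22.96/EI
  span CE: triangular load, peak 7.5: w₀L³/(45EI) = 32.52/EI
  relative rotation θ_0 = (100.2 + 55.48)/EI = 155.6/EI
A unit hogging moment at C produces rotation L₁/(3EI) + L₂/(3EI) = 3.733/EI.
Slope continuity at C: θ_0 = M_C·3.733/EI, so M_C = 155.6/3.733 = 41.69 kN·m (hogging).

M_C = 41.69 kN·m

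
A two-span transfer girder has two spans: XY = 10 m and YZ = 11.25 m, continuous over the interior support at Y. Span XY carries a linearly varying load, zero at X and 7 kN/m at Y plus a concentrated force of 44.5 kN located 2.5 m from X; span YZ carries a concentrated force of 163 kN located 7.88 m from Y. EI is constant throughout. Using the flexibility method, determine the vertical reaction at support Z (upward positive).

R_Z = 98.27 kN

Release continuity at Y by inserting a hinge; the redundant is the internal moment M_Y. The primary structure is two simply-supported spans XY and YZ.
Rotations at Y on the released spans (each span's end-slope, ×1/EI):
  span XY: triangular load, peak 7: w₀L³/(45EI) = 155.6/EI
  span XY: point load 44.5 at a = 2.5: Pab(L + a)/(6LEI) = 173.8/EI
  span YZ: point load 163 at a = 7.88: Pab(L + b)/(6LEI) = 937.5/EI
  relative rotation θ_0 = (329.4 + 937.5)/EI = 1267/EI
A unit hogging moment at Y produces rotation L₁/(3EI) + L₂/(3EI) = 7.083/EI.
Slope continuity at Y: θ_0 = M_Y·7.083/EI, so M_Y = 1267/7.083 = 178.9 kN·m (hogging).
Span YZ, ΣM about Z: R_Y^{YZ}·11.25 = 549.3 + 178.9, so R_Y^{YZ} = 64.73 kN and R_Z = 163 − 64.73 = 98.27 kN.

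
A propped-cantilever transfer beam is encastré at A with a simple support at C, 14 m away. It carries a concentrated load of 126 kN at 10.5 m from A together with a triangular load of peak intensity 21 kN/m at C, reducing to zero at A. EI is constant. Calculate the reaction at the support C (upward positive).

Release the roller at C. Primary structure: cantilever fixed at A.
Free-end deflection of the primary structure under the applied loading (downward +):
  point load 126 at a = 10.5: Pa²(3L − a)/(6EI) = 72930/EI
  triangular load, peak 21 at the free end: 11w₀L⁴/(120EI) = 73951/EI
  δ_0 = 146881/EI
Flexibility coefficient — unit upward force at C: δ_{CC} = L³/(3EI) = 914.7/EI.
The prop prevents deflection at C: R_C = δ_0/δ_{CC} = 146881/914.7 = 160.6 kN.

R_C = 160.6 kN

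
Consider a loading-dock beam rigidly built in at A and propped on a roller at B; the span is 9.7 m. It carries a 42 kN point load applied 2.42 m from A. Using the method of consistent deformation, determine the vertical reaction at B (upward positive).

R_B = 3.595 kN

Take the reaction at B as the redundant and release it; the primary structure is a cantilever fixed at A.
Downward deflection at the released point B due to the loads:
  point load 42 at a = 2.42: Pa²(3L − a)/(6EI) = 1094/EI
Flexibility coefficient — unit upward force at B: δ_{BB} = L³/(3EI) = 304.2/EI.
The prop prevents deflection at B: R_B = δ_0/δ_{BB} = 1094/304.2 = 3.595 kN.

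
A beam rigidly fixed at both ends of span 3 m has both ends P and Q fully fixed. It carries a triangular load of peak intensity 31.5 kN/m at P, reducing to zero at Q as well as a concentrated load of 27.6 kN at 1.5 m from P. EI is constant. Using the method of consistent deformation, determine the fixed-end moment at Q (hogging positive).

Take the two fixed-end moments M_P, M_Q as redundants; the released structure is the simple span PQ.
On the primary (simply-supported) span, the end slopes from the loading are:
  at P: triangular load, peak 31.5: w₀L³/(45EI) = 18.9/EI
  at Q: triangular load, peak 31.5: 7w₀L³/(360EI) = 16.54/EI
  at P: point load 27.6 at a = 1.5: Pab(L + b)/(6LEI) = 15.53/EI
  at Q: point load 27.6 at a = 1.5: Pab(L + a)/(6LEI) = 15.53/EI
  θ_P0 = 34.42/EI,  θ_Q0 = 32.06/EI
Flexibility coefficients: a unit moment at one end gives L/(3EI) there and L/(6EI) at the far end, so f₁₁ = f₂₂ = 1/EI and f₁₂ = f₂₁ = 0.5/EI.
Compatibility — zero rotation at each built-in end:
  1 M_P + 0.5 M_Q = 34.42
  0.5 M_P + 1 M_Q = 32.06
Solving the pair gives M_P = 24.52 kN·m and M_Q = 19.8 kN·m (hogging).

M_Q = 19.8 kN·m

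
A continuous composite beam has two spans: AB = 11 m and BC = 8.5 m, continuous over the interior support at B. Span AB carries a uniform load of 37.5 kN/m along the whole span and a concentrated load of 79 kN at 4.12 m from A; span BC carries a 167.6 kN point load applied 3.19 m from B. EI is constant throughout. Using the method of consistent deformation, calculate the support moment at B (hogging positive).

Insert a hinge at B; M_B is the redundant, and each span becomes simply supported.
Rotations at B on the released spans (each span's end-slope, ×1/EI):
  span AB: UDL 37.5: wL³/(24EI) = 2080/EI
  span AB: point load 79 at a = 4.12: Pab(L + a)/(6LEI) = 513/EI
  span BC: point load 167.6 at a = 3.19: Pab(L + b)/(6LEI) = 768.7/EI
  relative rotation θ_0 = (2593 + 768.7)/EI = 3361/EI
A unit hogging moment at B produces rotation L₁/(3EI) + L₂/(3EI) = 6.5/EI.
Compatibility: M_B·(L₁+L₂)/(3EI) = θ_0, giving M_B = 517.1 kN·m (hogging).

M_B = 517.1 kN·m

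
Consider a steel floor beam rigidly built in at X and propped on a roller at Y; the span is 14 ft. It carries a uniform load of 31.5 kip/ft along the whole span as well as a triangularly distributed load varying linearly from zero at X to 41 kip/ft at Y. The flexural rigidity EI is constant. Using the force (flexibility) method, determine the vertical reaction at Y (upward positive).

Release the roller at Y. Primary structure: cantilever fixed at X.
Downward deflection at the released point Y due to the loads:
  UDL 31.5: wL⁴/(8EI) = 151263/EI
  triangular load, peak 41 at the free end: 11w₀L⁴/(120EI) = 144380/EI
  δ_0 = 295643/EI
Flexibility coefficient — unit upward force at Y: δ_{YY} = L³/(3EI) = 914.7/EI.
The prop prevents deflection at Y: R_Y = δ_0/δ_{YY} = 295643/914.7 = 323.2 kip.

R_Y = 323.2 kip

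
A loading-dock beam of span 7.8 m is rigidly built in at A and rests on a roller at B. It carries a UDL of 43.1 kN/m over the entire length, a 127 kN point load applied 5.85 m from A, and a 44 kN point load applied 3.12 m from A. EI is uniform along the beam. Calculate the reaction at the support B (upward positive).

R_B = 215.6 kN

Take the reaction at B as the redundant and release it; the primary structure is a cantilever fixed at A.
Free-end deflection of the primary structure under the applied loading (downward +):
  UDL 43.1: wL⁴/(8EI) = 19942/EI
  point load 127 at a = 5.85: Pa²(3L − a)/(6EI) = 12713/EI
  point load 44 at a = 3.12: Pa²(3L − a)/(6EI) = 1448/EI
  δ_0 = 34102/EI
Tip deflection under a unit load at B: L³/(3EI) = 158.2/EI.
Compatibility at B: δ_0 − R_B·δ_{BB} = 0, so R_B = 34102/158.2 = 215.6 kN.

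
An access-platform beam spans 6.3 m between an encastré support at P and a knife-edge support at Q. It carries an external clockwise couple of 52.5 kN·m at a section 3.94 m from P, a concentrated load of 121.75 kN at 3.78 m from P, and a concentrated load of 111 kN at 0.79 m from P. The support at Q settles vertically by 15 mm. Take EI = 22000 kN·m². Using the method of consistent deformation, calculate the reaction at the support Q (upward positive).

Take the reaction at Q as the redundant and release it; the primary structure is a cantilever fixed at P.
Free-end deflection of the primary structure under the applied loading (downward +):
  clockwise couple 52.5 at a = 3.94: M₀a(2L − a)/(2EI) = 895.7/EI
  point load 121.75 at a = 3.78: Pa²(3L − a)/(6EI) = 4384/EI
  point load 111 at a = 0.79: Pa²(3L − a)/(6EI) = 209.1/EI
  δ_0 = 5489/EI
Tip deflection under a unit load at Q: L³/(3EI) = 83.35/EI.
With EI = 22000 kN·m²: δ_0 = 0.24948 m and δ_{QQ} = 0.003789 m/kN.
Compatibility — the beam at Q must follow the support down by 0.015 m: δ_0 − R_Q·δ_{QQ} = 0.015, so R_Q = (0.24948 − 0.015)/0.003789 = 61.89 kN.

R_Q = 61.89 kN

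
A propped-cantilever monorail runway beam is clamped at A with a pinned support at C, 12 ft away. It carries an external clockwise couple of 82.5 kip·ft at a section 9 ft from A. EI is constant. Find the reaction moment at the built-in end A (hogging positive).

Release the roller at C. Primary structure: cantilever fixed at A.
Free-end deflection of the primary structure under the applied loading (downward +):
  clockwise couple 82.5 at a = 9: M₀a(2L − a)/(2EI) = 5569/EI
Tip deflection under a unit load at C: L³/(3EI) = 576/EI.
Compatibility at C: δ_0 − R_C·δ_{CC} = 0, so R_C = 5569/576 = 9.668 kip.
Moment equilibrium about A: M_A = Σ(load moments about A) − R_C·L = 82.5 − 9.668×12 = -33.52 kip·ft.

M_A = -33.52 kip·ft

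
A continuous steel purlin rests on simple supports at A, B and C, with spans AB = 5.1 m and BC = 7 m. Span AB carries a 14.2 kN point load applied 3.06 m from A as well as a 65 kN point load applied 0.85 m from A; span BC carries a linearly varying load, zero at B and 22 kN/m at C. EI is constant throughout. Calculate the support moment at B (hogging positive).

Release continuity at B by inserting a hinge; the redundant is the internal moment M_B. The primary structure is two simply-supported spans AB and BC.
End slopes at the hinge B, treating each span as simply supported:
  span AB: point load 14.2 at a = 3.06: Pab(L + a)/(6LEI) = 23.64/EI
  span AB: point load 65 at a = 0.85: Pab(L + a)/(6LEI) = 45.66/EI
  span BC: triangular load, peak 22: 7w₀L³/(360EI) = 146.7/EI
  relative rotation θ_0 = (69.3 + 146.7)/EI = 216/EI
A unit hogging moment at B produces rotation L₁/(3EI) + L₂/(3EI) = 4.033/EI.
Compatibility: M_B·(L₁+L₂)/(3EI) = θ_0, giving M_B = 53.56 kN·m (hogging).

M_B = 53.56 kN·m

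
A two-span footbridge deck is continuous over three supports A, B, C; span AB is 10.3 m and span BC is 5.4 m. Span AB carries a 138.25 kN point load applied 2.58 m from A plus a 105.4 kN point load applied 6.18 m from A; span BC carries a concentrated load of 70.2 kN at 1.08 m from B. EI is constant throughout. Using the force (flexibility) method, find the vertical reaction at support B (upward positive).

R_B = 228.9 kN

Release continuity at B by inserting a hinge; the redundant is the internal moment M_B. The primary structure is two simply-supported spans AB and BC.
Discontinuity in slope at B on the released structure — sum the simple-span end rotations:
  span AB: point load 138.25 at a = 2.58: Pab(L + a)/(6LEI) = 573.9/EI
  span AB: point load 105.4 at a = 6.18: Pab(L + a)/(6LEI) = 715.6/EI
  span BC: point load 70.2 at a = 1.08: Pab(L + b)/(6LEI) = 98.26/EI
  relative rotation θ_0 = (1290 + 98.26)/EI = 1388/EI
A unit hogging moment at B produces rotation L₁/(3EI) + L₂/(3EI) = 5.233/EI.
Slope continuity at B: θ_0 = M_B·5.233/EI, so M_B = 1388/5.233 = 265.2 kN·m (hogging).
Span AB, ΣM about A with M_B applied at B: R_B^{AB}·10.3 = 1008 + 265.2, so R_B^{AB} = 123.6 kN and R_A = 243.7 − 123.6 = 120 kN.
Span BC, ΣM about C: R_B^{BC}·5.4 = 303.3 + 265.2, so R_B^{BC} = 105.3 kN and R_C = 70.2 − 105.3 = -35.07 kN.
R_B = 123.6 + 105.3 = 228.9 kN.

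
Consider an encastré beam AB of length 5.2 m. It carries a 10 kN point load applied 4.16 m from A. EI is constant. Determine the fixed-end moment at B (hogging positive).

M_B = 6.656 kN·m

Release both end moments; the primary structure is a simply-supported span AB with redundants M_A and M_B.
End rotations of the released simple span under the applied load (×1/EI):
  at A: point load 10 at a = 4.16: Pab(L + b)/(6LEI) = 8.653/EI
  at B: point load 10 at a = 4.16: Pab(L + a)/(6LEI) = 12.98/EI
  θ_A0 = 8.653/EI,  θ_B0 = 12.98/EI
Flexibility coefficients: a unit moment at one end gives L/(3EI) there and L/(6EI) at the far end, so f₁₁ = f₂₂ = 1.733/EI and f₁₂ = f₂₁ = 0.8667/EI.
Compatibility — zero rotation at each built-in end:
  1.733 M_A + 0.8667 M_B = 8.653
  0.8667 M_A + 1.733 M_B = 12.98
Solving the pair gives M_A = 1.664 kN·m and M_B = 6.656 kN·m (hogging).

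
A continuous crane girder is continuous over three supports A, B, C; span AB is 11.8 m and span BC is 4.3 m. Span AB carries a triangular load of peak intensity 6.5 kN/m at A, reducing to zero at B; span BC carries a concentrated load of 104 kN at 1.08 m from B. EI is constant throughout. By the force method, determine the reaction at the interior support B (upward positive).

R_B = 109.2 kN

Take M_B as the redundant. Released structure: two simple spans AB and BC with a hinge at B.
Discontinuity in slope at B on the released structure — sum the simple-span end rotations:
  span AB: triangular load, peak 6.5: 7w₀L³/(360EI) = 207.7/EI
  span BC: point load 104 at a = 1.08: Pab(L + b)/(6LEI) = 105.4/EI
  relative rotation θ_0 = (207.7 + 105.4)/EI = 313.1/EI
A unit hogging moment at B produces rotation L₁/(3EI) + L₂/(3EI) = 5.367/EI.
Slope continuity at B: θ_0 = M_B·5.367/EI, so M_B = 313.1/5.367 = 58.34 kN·m (hogging).
Span AB, ΣM about A with M_B applied at B: R_B^{AB}·11.8 = 150.8 + 58.34, so R_B^{AB} = 17.73 kN and R_A = 38.35 − 17.73 = 20.62 kN.
Span BC, ΣM about C: R_B^{BC}·4.3 = 334.9 + 58.34, so R_B^{BC} = 91.45 kN and R_C = 104 − 91.45 = 12.55 kN.
R_B = 17.73 + 91.45 = 109.2 kN.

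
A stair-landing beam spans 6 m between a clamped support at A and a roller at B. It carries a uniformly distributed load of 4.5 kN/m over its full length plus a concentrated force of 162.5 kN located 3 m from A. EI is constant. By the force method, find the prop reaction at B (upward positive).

R_B = 60.91 kN

Remove the prop at B; the released (primary) structure is a cantilever built in at A.
Free-end deflection of the primary structure under the applied loading (downward +):
  UDL 4.5: wL⁴/(8EI) = 729/EI
  point load 162.5 at a = 3: Pa²(3L − a)/(6EI) = 3656/EI
  δ_0 = 4385/EI
Flexibility coefficient — unit upward force at B: δ_{BB} = L³/(3EI) = 72/EI.
Compatibility at B: δ_0 − R_B·δ_{BB} = 0, so R_B = 4385/72 = 60.91 kN.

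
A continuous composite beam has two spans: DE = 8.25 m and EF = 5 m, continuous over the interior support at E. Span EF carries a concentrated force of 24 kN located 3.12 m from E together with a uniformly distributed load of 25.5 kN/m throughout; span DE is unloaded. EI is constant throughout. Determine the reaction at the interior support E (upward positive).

R_E = 84.78 kN

Take M_E as the redundant. Released structure: two simple spans DE and EF with a hinge at E.
Rotations at E on the released spans (each span's end-slope, ×1/EI):
  span EF: point load 24 at a = 3.12: Pab(L + b)/(6LEI) = 32.28/EI
  span EF: UDL 25.5: wL³/(24EI) = 132.8/EI
  relative rotation θ_0 = (0 + 165.1)/EI = 165.1/EI
A unit hogging moment at E produces rotation L₁/(3EI) + L₂/(3EI) = 4.417/EI.
Compatibility: M_E·(L₁+L₂)/(3EI) = θ_0, giving M_E = 37.38 kN·m (hogging).
Span DE, ΣM about D with M_E applied at E: R_E^{DE}·8.25 = 0 + 37.38, so R_E^{DE} = 4.531 kN and R_D = 0 − 4.531 = -4.531 kN.
Span EF, ΣM about F: R_E^{EF}·5 = 363.9 + 37.38, so R_E^{EF} = 80.25 kN and R_F = 151.5 − 80.25 = 71.25 kN.
R_E = 4.531 + 80.25 = 84.78 kN.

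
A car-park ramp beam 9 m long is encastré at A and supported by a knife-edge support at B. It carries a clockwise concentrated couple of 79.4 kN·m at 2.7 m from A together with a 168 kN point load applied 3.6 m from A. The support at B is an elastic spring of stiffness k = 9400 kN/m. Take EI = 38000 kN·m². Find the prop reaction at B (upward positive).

Choose R_B as the redundant. The primary structure is the cantilever fixed at A.
Deflection at B on the released cantilever, summing each load's contribution:
  clockwise couple 79.4 at a = 2.7: M₀a(2L − a)/(2EI) = 1640/EI
  point load 168 at a = 3.6: Pa²(3L − a)/(6EI) = 8491/EI
  δ_0 = 10131/EI
Flexibility coefficient — unit upward force at B: δ_{BB} = L³/(3EI) = 243/EI.
With EI = 38000 kN·m²: δ_0 = 0.26662 m and δ_{BB} = 0.006395 m/kN.
Compatibility — the spring shortens by R_B/k under the reaction it provides: δ_0 − R_B·δ_{BB} = R_B/k. With 1/k = 0.000106 m/kN, R_B = δ_0 / (δ_{BB} + 1/k) = 0.26662 / (0.006395 + 0.000106) = 41.01 kN.

R_B = 41.01 kN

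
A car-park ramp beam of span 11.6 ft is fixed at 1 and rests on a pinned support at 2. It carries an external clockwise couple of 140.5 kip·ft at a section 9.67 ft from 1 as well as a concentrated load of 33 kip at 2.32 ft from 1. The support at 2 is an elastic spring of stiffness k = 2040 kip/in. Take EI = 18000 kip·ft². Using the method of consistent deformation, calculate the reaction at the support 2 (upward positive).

Choose R_2 as the redundant. The primary structure is the cantilever fixed at 1.
Free-end deflection of the primary structure under the applied loading (downward +):
  clockwise couple 140.5 at a = 9.67: M₀a(2L − a)/(2EI) = 9191/EI
  point load 33 at a = 2.32: Pa²(3L − a)/(6EI) = 961.5/EI
  δ_0 = 10153/EI
Tip deflection under a unit load at 2: L³/(3EI) = 520.3/EI.
With EI = 18000 kip·ft²: δ_0 = 0.56404 ft and δ_{22} = 0.028905 ft/kip.
Compatibility — the spring shortens by R_2/k under the reaction it provides: δ_0 − R_2·δ_{22} = R_2/k. With 1/k = 1/(2040×12) ft/kip = 0.000041 ft/kip, R_2 = δ_0 / (δ_{22} + 1/k) = 0.56404 / (0.028905 + 0.000041) = 19.49 kip.

R_2 = 19.49 kip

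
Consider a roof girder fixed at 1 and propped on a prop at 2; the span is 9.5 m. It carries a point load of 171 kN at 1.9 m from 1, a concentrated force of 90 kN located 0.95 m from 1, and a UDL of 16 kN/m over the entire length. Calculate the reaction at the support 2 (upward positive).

Release the roller at 2. Primary structure: cantilever fixed at 1.
Deflection at 2 on the released cantilever, summing each load's contribution:
  point load 171 at a = 1.9: Pa²(3L − a)/(6EI) = 2737/EI
  point load 90 at a = 0.95: Pa²(3L − a)/(6EI) = 373/EI
  UDL 16: wL⁴/(8EI) = 16290/EI
  δ_0 = 19400/EI
Flexibility coefficient — unit upward force at 2: δ_{22} = L³/(3EI) = 285.8/EI.
The prop prevents deflection at 2: R_2 = δ_0/δ_{22} = 19400/285.8 = 67.88 kN.

R_2 = 67.88 kN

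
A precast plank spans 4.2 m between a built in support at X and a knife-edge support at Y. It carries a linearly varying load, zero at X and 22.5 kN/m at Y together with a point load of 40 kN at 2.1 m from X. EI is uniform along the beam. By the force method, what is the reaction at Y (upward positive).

R_Y = 38.49 kN

Take the reaction at Y as the redundant and release it; the primary structure is a cantilever fixed at X.
Free-end deflection of the primary structure under the applied loading (downward +):
  triangular load, peak 22.5 at the free end: 11w₀L⁴/(120EI) = 641.8/EI
  point load 40 at a = 2.1: Pa²(3L − a)/(6EI) = 308.7/EI
  δ_0 = 950.5/EI
Tip deflection under a unit load at Y: L³/(3EI) = 24.7/EI.
Compatibility at Y: δ_0 − R_Y·δ_{YY} = 0, so R_Y = 950.5/24.7 = 38.49 kN.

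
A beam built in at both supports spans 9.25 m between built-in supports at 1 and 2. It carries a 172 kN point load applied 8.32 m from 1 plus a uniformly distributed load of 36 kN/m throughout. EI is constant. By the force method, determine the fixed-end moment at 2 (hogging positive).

M_2 = 386.1 kN·m

Take the two fixed-end moments M_1, M_2 as redundants; the released structure is the simple span 12.
End rotations of the released simple span under the applied load (×1/EI):
  at 1: point load 172 at a = 8.32: Pab(L + b)/(6LEI) = 244.1/EI
  at 2: point load 172 at a = 8.32: Pab(L + a)/(6LEI) = 421.3/EI
  at 1: UDL 36: wL³/(24EI) = 1187/EI
  at 2: UDL 36: wL³/(24EI) = 1187/EI
  θ_10 = 1431/EI,  θ_20 = 1609/EI
Flexibility coefficients: a unit moment at one end gives L/(3EI) there and L/(6EI) at the far end, so f₁₁ = f₂₂ = 3.083/EI and f₁₂ = f₂₁ = 1.542/EI.
Compatibility — zero rotation at each built-in end:
  3.083 M_1 + 1.542 M_2 = 1431
  1.542 M_1 + 3.083 M_2 = 1609
Solving the pair gives M_1 = 271.2 kN·m and M_2 = 386.1 kN·m (hogging).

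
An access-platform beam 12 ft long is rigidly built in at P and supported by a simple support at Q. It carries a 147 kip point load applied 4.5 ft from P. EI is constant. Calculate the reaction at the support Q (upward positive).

R_Q = 27.13 kip

Remove the prop at Q; the released (primary) structure is a cantilever built in at P.
Deflection at Q on the released cantilever, summing each load's contribution:
  point load 147 at a = 4.5: Pa²(3L − a)/(6EI) = 15628/EI
Tip deflection under a unit load at Q: L³/(3EI) = 576/EI.
Compatibility at Q: δ_0 − R_Q·δ_{QQ} = 0, so R_Q = 15628/576 = 27.13 kip.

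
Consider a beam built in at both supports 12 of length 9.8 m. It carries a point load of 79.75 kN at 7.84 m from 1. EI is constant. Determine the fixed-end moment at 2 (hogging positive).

Release both end moments; the primary structure is a simply-supported span 12 with redundants M_1 and M_2.
Simple-span end rotations at 1 and 2 under the given loads:
  at 1: point load 79.75 at a = 7.84: Pab(L + b)/(6LEI) = 245.1/EI
  at 2: point load 79.75 at a = 7.84: Pab(L + a)/(6LEI) = 367.6/EI
  θ_10 = 245.1/EI,  θ_20 = 367.6/EI
Flexibility coefficients: a unit moment at one end gives L/(3EI) there and L/(6EI) at the far end, so f₁₁ = f₂₂ = 3.267/EI and f₁₂ = f₂₁ = 1.633/EI.
Compatibility — zero rotation at each built-in end:
  3.267 M_1 + 1.633 M_2 = 245.1
  1.633 M_1 + 3.267 M_2 = 367.6
Solving the pair gives M_1 = 25.01 kN·m and M_2 = 100 kN·m (hogging).

M_2 = 100 kN·m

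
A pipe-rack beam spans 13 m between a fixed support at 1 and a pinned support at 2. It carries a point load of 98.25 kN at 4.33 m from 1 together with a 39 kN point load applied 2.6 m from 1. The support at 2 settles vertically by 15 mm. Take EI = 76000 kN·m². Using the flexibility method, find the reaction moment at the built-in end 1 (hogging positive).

M_1 = 329.7 kN·m

Take the reaction at 2 as the redundant and release it; the primary structure is a cantilever fixed at 1.
Primary-structure tip deflection at 2 by superposition:
  point load 98.25 at a = 4.33: Pa²(3L − a)/(6EI) = 10644/EI
  point load 39 at a = 2.6: Pa²(3L − a)/(6EI) = 1599/EI
  δ_0 = 12244/EI
Flexibility coefficient — unit upward force at 2: δ_{22} = L³/(3EI) = 732.3/EI.
With EI = 76000 kN·m²: δ_0 = 0.1611 m and δ_{22} = 0.009636 m/kN.
Compatibility — the beam at 2 must follow the support down by 0.015 m: δ_0 − R_2·δ_{22} = 0.015, so R_2 = (0.1611 − 0.015)/0.009636 = 15.16 kN.
Moment equilibrium about 1: M_1 = Σ(load moments about 1) − R_2·L = 526.8 − 15.16×13 = 329.7 kN·m.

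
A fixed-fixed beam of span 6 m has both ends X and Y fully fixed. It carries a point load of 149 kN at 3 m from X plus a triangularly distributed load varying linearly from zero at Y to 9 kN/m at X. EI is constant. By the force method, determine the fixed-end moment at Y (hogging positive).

M_Y = 122.5 kN·m

Take the two fixed-end moments M_X, M_Y as redundants; the released structure is the simple span XY.
End rotations of the released simple span under the applied load (×1/EI):
  at X: point load 149 at a = 3: Pab(L + b)/(6LEI) = 335.2/EI
  at Y: point load 149 at a = 3: Pab(L + a)/(6LEI) = 335.2/EI
  at X: triangular load, peak 9: w₀L³/(45EI) = 43.2/EI
  at Y: triangular load, peak 9: 7w₀L³/(360EI) = 37.8/EI
  θ_X0 = 378.4/EI,  θ_Y0 = 373.1/EI
Flexibility coefficients: a unit moment at one end gives L/(3EI) there and L/(6EI) at the far end, so f₁₁ = f₂₂ = 2/EI and f₁₂ = f₂₁ = 1/EI.
Compatibility — zero rotation at each built-in end:
  2 M_X + 1 M_Y = 378.4
  1 M_X + 2 M_Y = 373.1
Solving the pair gives M_X = 128 kN·m and M_Y = 122.5 kN·m (hogging).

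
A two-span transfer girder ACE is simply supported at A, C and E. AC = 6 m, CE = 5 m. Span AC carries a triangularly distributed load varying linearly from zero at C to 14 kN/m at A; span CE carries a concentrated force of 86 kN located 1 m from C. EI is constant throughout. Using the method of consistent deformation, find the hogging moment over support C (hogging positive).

M_C = 44.18 kN·m

Release continuity at C by inserting a hinge; the redundant is the internal moment M_C. The primary structure is two simply-supported spans AC and CE.
Discontinuity in slope at C on the released structure — sum the simple-span end rotations:
  span AC: triangular load, peak 14: 7w₀L³/(360EI) = 58.8/EI
  span CE: point load 86 at a = 1: Pab(L + b)/(6LEI) = 103.2/EI
  relative rotation θ_0 = (58.8 + 103.2)/EI = 162/EI
A unit hogging moment at C produces rotation L₁/(3EI) + L₂/(3EI) = 3.667/EI.
Compatibility: M_C·(L₁+L₂)/(3EI) = θ_0, giving M_C = 44.18 kN·m (hogging).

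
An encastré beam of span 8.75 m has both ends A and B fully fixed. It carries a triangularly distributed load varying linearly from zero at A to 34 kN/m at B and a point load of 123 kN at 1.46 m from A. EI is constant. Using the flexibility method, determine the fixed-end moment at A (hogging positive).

M_A = 211.4 kN·m

Release both end moments; the primary structure is a simply-supported span AB with redundants M_A and M_B.
End rotations of the released simple span under the applied load (×1/EI):
  at A: triangular load, peak 34: 7w₀L³/(360EI) = 442.9/EI
  at B: triangular load, peak 34: w₀L³/(45EI) = 506.2/EI
  at A: point load 123 at a = 1.46: Pab(L + b)/(6LEI) = 400/EI
  at B: point load 123 at a = 1.46: Pab(L + a)/(6LEI) = 254.6/EI
  θ_A0 = 842.9/EI,  θ_B0 = 760.8/EI
Flexibility coefficients: a unit moment at one end gives L/(3EI) there and L/(6EI) at the far end, so f₁₁ = f₂₂ = 2.917/EI and f₁₂ = f₂₁ = 1.458/EI.
Compatibility — zero rotation at each built-in end:
  2.917 M_A + 1.458 M_B = 842.9
  1.458 M_A + 2.917 M_B = 760.8
Solving the pair gives M_A = 211.4 kN·m and M_B = 155.1 kN·m (hogging).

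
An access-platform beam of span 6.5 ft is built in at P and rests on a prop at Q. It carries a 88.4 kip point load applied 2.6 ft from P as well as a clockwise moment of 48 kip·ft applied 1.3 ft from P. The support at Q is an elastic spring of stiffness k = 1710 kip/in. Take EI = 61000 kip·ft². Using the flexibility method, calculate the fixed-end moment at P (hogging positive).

M_P = 137 kip·ft

Remove the prop at Q; the released (primary) structure is a cantilever built in at P.
Deflection at Q on the released cantilever, summing each load's contribution:
  point load 88.4 at a = 2.6: Pa²(3L − a)/(6EI) = 1683/EI
  clockwise couple 48 at a = 1.3: M₀a(2L − a)/(2EI) = 365/EI
  δ_0 = 2048/EI
Flexibility coefficient — unit upward force at Q: δ_{QQ} = L³/(3EI) = 91.54/EI.
With EI = 61000 kip·ft²: δ_0 = 0.033578 ft and δ_{QQ} = 0.001501 ft/kip.
Compatibility — the spring shortens by R_Q/k under the reaction it provides: δ_0 − R_Q·δ_{QQ} = R_Q/k. With 1/k = 1/(1710×12) ft/kip = 0.000049 ft/kip, R_Q = δ_0 / (δ_{QQ} + 1/k) = 0.033578 / (0.001501 + 0.000049) = 21.67 kip.
Moment equilibrium about P: M_P = Σ(load moments about P) − R_Q·L = 277.8 − 21.67×6.5 = 137 kip·ft.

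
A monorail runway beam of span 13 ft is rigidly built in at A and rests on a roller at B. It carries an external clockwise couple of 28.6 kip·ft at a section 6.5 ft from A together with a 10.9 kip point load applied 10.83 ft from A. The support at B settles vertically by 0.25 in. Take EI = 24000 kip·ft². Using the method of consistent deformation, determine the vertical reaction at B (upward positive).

Remove the prop at B; the released (primary) structure is a cantilever built in at A.
Deflection at B on the released cantilever, summing each load's contribution:
  clockwise couple 28.6 at a = 6.5: M₀a(2L − a)/(2EI) = 1813/EI
  point load 10.9 at a = 10.83: Pa²(3L − a)/(6EI) = 6002/EI
  δ_0 = 7815/EI
Flexibility coefficient — unit upward force at B: δ_{BB} = L³/(3EI) = 732.3/EI.
With EI = 24000 kip·ft²: δ_0 = 0.32562 ft and δ_{BB} = 0.030514 ft/kip.
Compatibility — the beam at B must follow the support down by 0.02083 ft: δ_0 − R_B·δ_{BB} = 0.02083, so R_B = (0.32562 − 0.02083)/0.030514 = 9.988 kip.

R_B = 9.988 kip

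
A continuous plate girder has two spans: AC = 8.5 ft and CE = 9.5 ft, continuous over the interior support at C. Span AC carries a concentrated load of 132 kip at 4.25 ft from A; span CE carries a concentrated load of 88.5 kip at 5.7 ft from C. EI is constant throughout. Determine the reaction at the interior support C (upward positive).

Take M_C as the redundant. Released structure: two simple spans AC and CE with a hinge at C.
Rotations at C on the released spans (each span's end-slope, ×1/EI):
  span AC: point load 132 at a = 4.25: Pab(L + a)/(6LEI) = 596.1/EI
  span CE: point load 88.5 at a = 5.7: Pab(L + b)/(6LEI) = 447.3/EI
  relative rotation θ_0 = (596.1 + 447.3)/EI = 1043/EI
A unit hogging moment at C produces rotation L₁/(3EI) + L₂/(3EI) = 6/EI.
Compatibility: M_C·(L₁+L₂)/(3EI) = θ_0, giving M_C = 173.9 kip·ft (hogging).
Span AC, ΣM about A with M_C applied at C: R_C^{AC}·8.5 = 561 + 173.9, so R_C^{AC} = 86.46 kip and R_A = 132 − 86.46 = 45.54 kip.
Span CE, ΣM about E: R_C^{CE}·9.5 = 336.3 + 173.9, so R_C^{CE} = 53.7 kip and R_E = 88.5 − 53.7 = 34.8 kip.
R_C = 86.46 + 53.7 = 140.2 kip.

R_C = 140.2 kip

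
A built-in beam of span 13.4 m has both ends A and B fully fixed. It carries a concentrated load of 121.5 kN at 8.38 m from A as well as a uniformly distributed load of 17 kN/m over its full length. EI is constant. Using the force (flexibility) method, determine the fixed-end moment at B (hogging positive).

M_B = 492.9 kN·m

Release both end moments; the primary structure is a simply-supported span AB with redundants M_A and M_B.
Simple-span end rotations at A and B under the given loads:
  at A: point load 121.5 at a = 8.38: Pab(L + b)/(6LEI) = 1171/EI
  at B: point load 121.5 at a = 8.38: Pab(L + a)/(6LEI) = 1385/EI
  at A: UDL 17: wL³/(24EI) = 1704/EI
  at B: UDL 17: wL³/(24EI) = 1704/EI
  θ_A0 = 2875/EI,  θ_B0 = 3089/EI
Flexibility coefficients: a unit moment at one end gives L/(3EI) there and L/(6EI) at the far end, so f₁₁ = f₂₂ = 4.467/EI and f₁₂ = f₂₁ = 2.233/EI.
Compatibility — zero rotation at each built-in end:
  4.467 M_A + 2.233 M_B = 2875
  2.233 M_A + 4.467 M_B = 3089
Solving the pair gives M_A = 397.3 kN·m and M_B = 492.9 kN·m (hogging).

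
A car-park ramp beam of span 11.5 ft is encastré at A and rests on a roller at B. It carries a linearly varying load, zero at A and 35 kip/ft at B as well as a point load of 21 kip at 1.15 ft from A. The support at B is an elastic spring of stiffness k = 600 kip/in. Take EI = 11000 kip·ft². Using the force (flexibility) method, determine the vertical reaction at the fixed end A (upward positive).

R_A = 111.6 kip

Release the roller at B. Primary structure: cantilever fixed at A.
Free-end deflection of the primary structure under the applied loading (downward +):
  triangular load, peak 35 at the free end: 11w₀L⁴/(120EI) = 56114/EI
  point load 21 at a = 1.15: Pa²(3L − a)/(6EI) = 154.4/EI
  δ_0 = 56268/EI
Flexibility coefficient — unit upward force at B: δ_{BB} = L³/(3EI) = 507/EI.
With EI = 11000 kip·ft²: δ_0 = 5.1153 ft and δ_{BB} = 0.046087 ft/kip.
Compatibility — the spring shortens by R_B/k under the reaction it provides: δ_0 − R_B·δ_{BB} = R_B/k. With 1/k = 1/(600×12) ft/kip = 0.000139 ft/kip, R_B = δ_0 / (δ_{BB} + 1/k) = 5.1153 / (0.046087 + 0.000139) = 110.7 kip.
Vertical equilibrium: R_A = ΣP − R_B = 222.2 − 110.7 = 111.6 kip.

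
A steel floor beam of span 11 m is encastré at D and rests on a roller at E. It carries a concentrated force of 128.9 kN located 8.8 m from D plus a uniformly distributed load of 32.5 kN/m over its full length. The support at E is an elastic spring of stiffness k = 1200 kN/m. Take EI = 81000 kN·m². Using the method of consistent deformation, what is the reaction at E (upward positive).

Take the reaction at E as the redundant and release it; the primary structure is a cantilever fixed at D.
Primary-structure tip deflection at E by superposition:
  point load 128.9 at a = 8.8: Pa²(3L − a)/(6EI) = 40261/EI
  UDL 32.5: wL⁴/(8EI) = 59479/EI
  δ_0 = 99740/EI
Tip deflection under a unit load at E: L³/(3EI) = 443.7/EI.
With EI = 81000 kN·m²: δ_0 = 1.2314 m and δ_{EE} = 0.005477 m/kN.
Compatibility — the spring shortens by R_E/k under the reaction it provides: δ_0 − R_E·δ_{EE} = R_E/k. With 1/k = 0.000833 m/kN, R_E = δ_0 / (δ_{EE} + 1/k) = 1.2314 / (0.005477 + 0.000833) = 195.1 kN.

R_E = 195.1 kN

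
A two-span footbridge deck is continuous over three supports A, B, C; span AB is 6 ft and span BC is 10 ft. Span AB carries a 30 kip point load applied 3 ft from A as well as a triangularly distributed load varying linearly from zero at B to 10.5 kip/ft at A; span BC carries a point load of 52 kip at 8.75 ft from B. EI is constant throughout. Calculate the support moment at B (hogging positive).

Release continuity at B by inserting a hinge; the redundant is the internal moment M_B. The primary structure is two simply-supported spans AB and BC.
Rotations at B on the released spans (each span's end-slope, ×1/EI):
  span AB: point load 30 at a = 3: Pab(L + a)/(6LEI) = 67.5/EI
  span AB: triangular load, peak 10.5: 7w₀L³/(360EI) = 44.1/EI
  span BC: point load 52 at a = 8.75: Pab(L + b)/(6LEI) = 106.6/EI
  relative rotation θ_0 = (111.6 + 106.6)/EI = 218.2/EI
A unit hogging moment at B produces rotation L₁/(3EI) + L₂/(3EI) = 5.333/EI.
Slope continuity at B: θ_0 = M_B·5.333/EI, so M_B = 218.2/5.333 = 40.92 kip·ft (hogging).

M_B = 40.92 kip·ft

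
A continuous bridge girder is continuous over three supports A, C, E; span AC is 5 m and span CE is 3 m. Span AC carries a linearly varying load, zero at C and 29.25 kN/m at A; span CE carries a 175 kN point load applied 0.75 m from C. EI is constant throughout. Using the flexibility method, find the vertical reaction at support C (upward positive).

Take M_C as the redundant. Released structure: two simple spans AC and CE with a hinge at C.
End slopes at the hinge C, treating each span as simply supported:
  span AC: triangular load, peak 29.25: 7w₀L³/(360EI) = 71.09/EI
  span CE: point load 175 at a = 0.75: Pab(L + b)/(6LEI) = 86.13/EI
  relative rotation θ_0 = (71.09 + 86.13)/EI = 157.2/EI
A unit hogging moment at C produces rotation L₁/(3EI) + L₂/(3EI) = 2.667/EI.
Compatibility: M_C·(L₁+L₂)/(3EI) = θ_0, giving M_C = 58.96 kN·m (hogging).
Span AC, ΣM about A with M_C applied at C: R_C^{AC}·5 = 121.9 + 58.96, so R_C^{AC} = 36.17 kN and R_A = 73.12 − 36.17 = 36.96 kN.
Span CE, ΣM about E: R_C^{CE}·3 = 393.8 + 58.96, so R_C^{CE} = 150.9 kN and R_E = 175 − 150.9 = 24.1 kN.
R_C = 36.17 + 150.9 = 187.1 kN.

R_C = 187.1 kN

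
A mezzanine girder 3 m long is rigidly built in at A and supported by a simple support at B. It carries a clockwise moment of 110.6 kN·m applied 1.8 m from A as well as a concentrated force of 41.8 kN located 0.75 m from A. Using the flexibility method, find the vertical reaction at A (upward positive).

R_A = -8.244 kN

Remove the prop at B; the released (primary) structure is a cantilever built in at A.
Downward deflection at the released point B due to the loads:
  clockwise couple 110.6 at a = 1.8: M₀a(2L − a)/(2EI) = 418.1/EI
  point load 41.8 at a = 0.75: Pa²(3L − a)/(6EI) = 32.33/EI
  δ_0 = 450.4/EI
Tip deflection under a unit load at B: L³/(3EI) = 9/EI.
The prop prevents deflection at B: R_B = δ_0/δ_{BB} = 450.4/9 = 50.04 kN.
Vertical equilibrium: R_A = ΣP − R_B = 41.8 − 50.04 = -8.244 kN.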